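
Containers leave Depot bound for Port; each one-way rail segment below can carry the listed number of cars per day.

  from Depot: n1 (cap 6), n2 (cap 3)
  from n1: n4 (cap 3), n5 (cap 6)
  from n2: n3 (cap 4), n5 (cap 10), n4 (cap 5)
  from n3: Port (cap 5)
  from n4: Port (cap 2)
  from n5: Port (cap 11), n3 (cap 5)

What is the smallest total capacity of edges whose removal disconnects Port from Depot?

9

Augment Depot→n1→n4→Port: bottleneck 2, flow now 2.
Augment Depot→n1→n5→Port: bottleneck 4, flow now 6.
Augment Depot→n2→n3→Port: bottleneck 3, flow now 9.
No augmenting path remains; maximum flow = 9.
By max-flow min-cut, the minimum cut capacity equals the max flow.
In the residual graph, reachable from Depot: {Depot}.
Min-cut edges: Depot→n1 (6), Depot→n2 (3); capacity 6 + 3 = 9.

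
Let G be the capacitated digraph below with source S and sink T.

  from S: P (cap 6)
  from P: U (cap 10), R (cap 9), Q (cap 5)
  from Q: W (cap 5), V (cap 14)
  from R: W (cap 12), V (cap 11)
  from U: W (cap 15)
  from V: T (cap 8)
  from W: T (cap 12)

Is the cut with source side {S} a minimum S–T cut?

Given cut capacity: 6 = 6.
Augment S→P→Q→V→T: bottleneck 5, flow now 5.
Augment S→P→R→V→T: bottleneck 1, flow now 6.
No augmenting path remains; maximum flow = 6.
Cut capacity 6 equals the max flow, so it is a minimum cut.

Yes — it is a minimum cut (capacity 6).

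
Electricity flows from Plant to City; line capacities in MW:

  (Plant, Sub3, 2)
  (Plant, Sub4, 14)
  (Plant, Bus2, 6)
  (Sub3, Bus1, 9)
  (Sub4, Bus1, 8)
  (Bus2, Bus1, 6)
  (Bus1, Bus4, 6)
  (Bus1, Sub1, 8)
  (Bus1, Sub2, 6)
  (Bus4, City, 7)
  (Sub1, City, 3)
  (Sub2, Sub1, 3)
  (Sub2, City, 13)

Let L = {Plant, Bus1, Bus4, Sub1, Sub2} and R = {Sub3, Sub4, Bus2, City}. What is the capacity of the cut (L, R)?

45

Edges leaving {Plant, Bus1, Bus4, Sub1, Sub2}: Plant→Sub3 (2), Plant→Sub4 (14), Plant→Bus2 (6), Bus4→City (7), Sub1→City (3), Sub2→City (13).
Cut capacity = 2 + 14 + 6 + 7 + 3 + 13 = 45.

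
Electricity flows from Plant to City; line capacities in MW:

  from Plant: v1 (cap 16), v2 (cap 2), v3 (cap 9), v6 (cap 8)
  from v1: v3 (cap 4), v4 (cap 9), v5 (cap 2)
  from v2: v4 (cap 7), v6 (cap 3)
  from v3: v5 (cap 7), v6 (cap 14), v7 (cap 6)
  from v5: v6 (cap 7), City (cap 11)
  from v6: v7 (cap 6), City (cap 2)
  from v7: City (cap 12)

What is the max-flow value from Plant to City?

Augment Plant→v6→City: bottleneck 2, flow now 2.
Augment Plant→v1→v5→City: bottleneck 2, flow now 4.
Augment Plant→v3→v5→City: bottleneck 7, flow now 11.
Augment Plant→v3→v7→City: bottleneck 2, flow now 13.
Augment Plant→v6→v7→City: bottleneck 6, flow now 19.
Augment Plant→v1→v3→v7→City: bottleneck 4, flow now 23.
No augmenting path remains; maximum flow = 23.
In the residual graph, reachable from Plant: {Plant, v1, v2, v4, v6}.
Min-cut edges: Plant→v3 (9), v1→v3 (4), v1→v5 (2), v6→v7 (6), v6→City (2); capacity 9 + 4 + 2 + 6 + 2 = 23.
This cut is saturated, so no flow can exceed 23.

23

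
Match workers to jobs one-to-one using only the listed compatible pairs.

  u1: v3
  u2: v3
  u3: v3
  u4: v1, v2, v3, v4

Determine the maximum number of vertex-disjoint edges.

2

Unit-capacity flow: source→left, listed edges, right→sink; max matching = max flow.
Augmenting path u1→v3 (+1); matched 1.
Augmenting path u4→v1 (+1); matched 2.
No augmenting path remains; maximum matching = 2.
König certificate: {u4, v3} is a vertex cover of size 2 (every listed pair touches it), so no matching can be larger.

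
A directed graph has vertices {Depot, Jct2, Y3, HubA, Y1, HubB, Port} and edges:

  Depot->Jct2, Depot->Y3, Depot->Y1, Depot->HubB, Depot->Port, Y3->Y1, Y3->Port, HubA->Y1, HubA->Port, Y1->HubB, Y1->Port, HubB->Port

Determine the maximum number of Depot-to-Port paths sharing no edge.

Assign every edge capacity 1; by Menger, the answer equals the max flow.
Path Depot→Port (+1); total 1.
Path Depot→Y3→Port (+1); total 2.
Path Depot→Y1→Port (+1); total 3.
Path Depot→HubB→Port (+1); total 4.
No residual Depot→Port path; max flow = 4.
Certifying cut of size 4: {Depot→HubB, Depot→Port, Depot→Y1, Depot→Y3}.

4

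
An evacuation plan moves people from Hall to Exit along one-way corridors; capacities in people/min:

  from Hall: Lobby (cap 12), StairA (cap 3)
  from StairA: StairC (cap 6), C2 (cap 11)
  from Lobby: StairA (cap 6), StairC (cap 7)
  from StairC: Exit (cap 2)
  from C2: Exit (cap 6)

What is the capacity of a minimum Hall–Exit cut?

Augment Hall→StairA→StairC→Exit: bottleneck 2, flow now 2.
Augment Hall→StairA→C2→Exit: bottleneck 1, flow now 3.
Augment Hall→Lobby→StairA→C2→Exit: bottleneck 5, flow now 8.
No augmenting path remains; maximum flow = 8.
By max-flow min-cut, the minimum cut capacity equals the max flow.
In the residual graph, reachable from Hall: {Hall, StairA, Lobby, StairC, C2}.
Min-cut edges: StairC→Exit (2), C2→Exit (6); capacity 2 + 6 = 8.

8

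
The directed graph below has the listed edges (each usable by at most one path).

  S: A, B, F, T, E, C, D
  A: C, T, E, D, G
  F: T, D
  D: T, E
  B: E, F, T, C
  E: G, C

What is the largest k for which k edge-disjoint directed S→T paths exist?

Assign every edge capacity 1; by Menger, the answer equals the max flow.
Path S→T (+1); total 1.
Path S→A→T (+1); total 2.
Path S→B→T (+1); total 3.
Path S→D→T (+1); total 4.
Path S→F→T (+1); total 5.
No residual S→T path; max flow = 5.
Certifying cut of size 5: {S→A, S→B, S→D, S→F, S→T}.

5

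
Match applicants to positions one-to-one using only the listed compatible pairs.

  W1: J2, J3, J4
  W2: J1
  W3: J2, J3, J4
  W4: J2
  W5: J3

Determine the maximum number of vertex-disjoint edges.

Unit-capacity flow: source→left, listed edges, right→sink; max matching = max flow.
Augmenting path W1→J2 (+1); matched 1.
Augmenting path W2→J1 (+1); matched 2.
Augmenting path W3→J3 (+1); matched 3.
Augmenting path W4→J2→W1→J4 (+1); matched 4.
No augmenting path remains; maximum matching = 4.
König certificate: {W2, J2, J3, J4} is a vertex cover of size 4 (every listed pair touches it), so no matching can be larger.

4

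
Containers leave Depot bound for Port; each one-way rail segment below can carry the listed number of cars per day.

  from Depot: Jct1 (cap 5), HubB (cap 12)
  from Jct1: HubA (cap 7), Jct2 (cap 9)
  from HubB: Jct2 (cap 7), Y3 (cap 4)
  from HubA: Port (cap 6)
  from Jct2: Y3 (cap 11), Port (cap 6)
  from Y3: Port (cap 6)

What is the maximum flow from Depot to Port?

16

Augment Depot→Jct1→HubA→Port: bottleneck 5, flow now 5.
Augment Depot→HubB→Jct2→Port: bottleneck 6, flow now 11.
Augment Depot→HubB→Y3→Port: bottleneck 4, flow now 15.
Augment Depot→HubB→Jct2→Y3→Port: bottleneck 1, flow now 16.
No augmenting path remains; maximum flow = 16.
In the residual graph, reachable from Depot: {Depot, HubB}.
Min-cut edges: Depot→Jct1 (5), HubB→Jct2 (7), HubB→Y3 (4); capacity 5 + 7 + 4 = 16.
This cut is saturated, so no flow can exceed 16.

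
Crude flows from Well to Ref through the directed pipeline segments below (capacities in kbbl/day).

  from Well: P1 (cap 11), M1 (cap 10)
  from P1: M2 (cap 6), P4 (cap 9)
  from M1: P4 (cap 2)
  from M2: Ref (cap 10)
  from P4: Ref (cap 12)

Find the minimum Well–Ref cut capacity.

Augment Well→P1→M2→Ref: bottleneck 6, flow now 6.
Augment Well→P1→P4→Ref: bottleneck 5, flow now 11.
Augment Well→M1→P4→Ref: bottleneck 2, flow now 13.
No augmenting path remains; maximum flow = 13.
By max-flow min-cut, the minimum cut capacity equals the max flow.
In the residual graph, reachable from Well: {Well, M1}.
Min-cut edges: Well→P1 (11), M1→P4 (2); capacity 11 + 2 = 13.

13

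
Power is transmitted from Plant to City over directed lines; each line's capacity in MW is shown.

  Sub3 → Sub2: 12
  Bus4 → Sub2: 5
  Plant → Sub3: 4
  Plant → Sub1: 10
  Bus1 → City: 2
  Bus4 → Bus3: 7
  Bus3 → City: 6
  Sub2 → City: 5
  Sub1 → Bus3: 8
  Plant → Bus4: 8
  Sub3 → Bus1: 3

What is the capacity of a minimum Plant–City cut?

Augment Plant→Sub1→Bus3→City: bottleneck 6, flow now 6.
Augment Plant→Sub3→Bus1→City: bottleneck 2, flow now 8.
Augment Plant→Sub3→Sub2→City: bottleneck 2, flow now 10.
Augment Plant→Bus4→Sub2→City: bottleneck 3, flow now 13.
No augmenting path remains; maximum flow = 13.
By max-flow min-cut, the minimum cut capacity equals the max flow.
In the residual graph, reachable from Plant: {Plant, Sub1, Sub3, Bus4, Bus1, Sub2, Bus3}.
Min-cut edges: Bus1→City (2), Sub2→City (5), Bus3→City (6); capacity 2 + 5 + 6 = 13.

13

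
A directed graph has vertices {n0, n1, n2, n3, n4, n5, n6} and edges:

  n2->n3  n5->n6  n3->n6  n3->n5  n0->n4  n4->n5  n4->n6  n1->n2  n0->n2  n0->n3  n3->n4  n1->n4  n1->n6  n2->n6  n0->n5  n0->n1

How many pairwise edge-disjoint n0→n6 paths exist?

Assign every edge capacity 1; by Menger, the answer equals the max flow.
Path n0→n1→n6 (+1); total 1.
Path n0→n2→n6 (+1); total 2.
Path n0→n3→n6 (+1); total 3.
Path n0→n4→n6 (+1); total 4.
Path n0→n5→n6 (+1); total 5.
No residual n0→n6 path; max flow = 5.
Certifying cut of size 5: {n0→n1, n0→n2, n0→n3, n0→n4, n0→n5}.

5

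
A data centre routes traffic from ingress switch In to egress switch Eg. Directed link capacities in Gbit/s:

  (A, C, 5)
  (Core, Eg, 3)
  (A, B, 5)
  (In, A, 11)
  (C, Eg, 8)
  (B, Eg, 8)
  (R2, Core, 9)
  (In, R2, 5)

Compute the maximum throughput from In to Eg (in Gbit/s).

13

Augment In→A→C→Eg: bottleneck 5, flow now 5.
Augment In→A→B→Eg: bottleneck 5, flow now 10.
Augment In→R2→Core→Eg: bottleneck 3, flow now 13.
No augmenting path remains; maximum flow = 13.
In the residual graph, reachable from In: {In, A, R2, Core}.
Min-cut edges: A→C (5), A→B (5), Core→Eg (3); capacity 5 + 5 + 3 = 13.
This cut is saturated, so no flow can exceed 13.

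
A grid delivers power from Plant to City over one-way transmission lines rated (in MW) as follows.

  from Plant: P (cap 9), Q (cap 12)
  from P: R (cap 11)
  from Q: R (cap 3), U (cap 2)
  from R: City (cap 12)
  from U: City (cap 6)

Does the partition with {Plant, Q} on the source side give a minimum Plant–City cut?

Yes — it is a minimum cut (capacity 14).

Given cut capacity: 9 + 3 + 2 = 14.
Augment Plant→P→R→City: bottleneck 9, flow now 9.
Augment Plant→Q→R→City: bottleneck 3, flow now 12.
Augment Plant→Q→U→City: bottleneck 2, flow now 14.
No augmenting path remains; maximum flow = 14.
Cut capacity 14 equals the max flow, so it is a minimum cut.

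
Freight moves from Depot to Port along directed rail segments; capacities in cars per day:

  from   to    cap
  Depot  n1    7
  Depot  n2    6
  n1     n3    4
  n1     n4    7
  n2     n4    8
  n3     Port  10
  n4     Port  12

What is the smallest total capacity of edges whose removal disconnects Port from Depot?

Augment Depot→n1→n3→Port: bottleneck 4, flow now 4.
Augment Depot→n1→n4→Port: bottleneck 3, flow now 7.
Augment Depot→n2→n4→Port: bottleneck 6, flow now 13.
No augmenting path remains; maximum flow = 13.
By max-flow min-cut, the minimum cut capacity equals the max flow.
In the residual graph, reachable from Depot: {Depot}.
Min-cut edges: Depot→n1 (7), Depot→n2 (6); capacity 7 + 6 = 13.

13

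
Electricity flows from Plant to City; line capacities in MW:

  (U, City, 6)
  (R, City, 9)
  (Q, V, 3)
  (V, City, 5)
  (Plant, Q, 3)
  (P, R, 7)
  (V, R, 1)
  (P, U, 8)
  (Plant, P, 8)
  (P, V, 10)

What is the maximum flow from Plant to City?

Augment Plant→P→R→City: bottleneck 7, flow now 7.
Augment Plant→P→U→City: bottleneck 1, flow now 8.
Augment Plant→Q→V→City: bottleneck 3, flow now 11.
No augmenting path remains; maximum flow = 11.
In the residual graph, reachable from Plant: {Plant}.
Min-cut edges: Plant→P (8), Plant→Q (3); capacity 8 + 3 = 11.
This cut is saturated, so no flow can exceed 11.

11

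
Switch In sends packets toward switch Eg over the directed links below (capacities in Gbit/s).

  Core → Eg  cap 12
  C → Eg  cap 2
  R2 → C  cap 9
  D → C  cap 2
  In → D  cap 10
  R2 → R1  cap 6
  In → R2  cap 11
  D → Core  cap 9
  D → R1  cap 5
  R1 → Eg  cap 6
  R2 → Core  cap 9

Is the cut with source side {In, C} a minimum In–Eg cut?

Given cut capacity: 10 + 11 + 2 = 23.
Augment In→D→R1→Eg: bottleneck 5, flow now 5.
Augment In→D→C→Eg: bottleneck 2, flow now 7.
Augment In→D→Core→Eg: bottleneck 3, flow now 10.
Augment In→R2→R1→Eg: bottleneck 1, flow now 11.
Augment In→R2→Core→Eg: bottleneck 9, flow now 20.
No augmenting path remains; maximum flow = 20.
In the residual graph, reachable from In: {In, D, R2, R1, C, Core}.
Min-cut edges: R1→Eg (6), C→Eg (2), Core→Eg (12); capacity 6 + 2 + 12 = 20.
Cut capacity 23 exceeds the max flow 20, so it is not minimum.

No — its capacity is 23, but the minimum cut has capacity 20.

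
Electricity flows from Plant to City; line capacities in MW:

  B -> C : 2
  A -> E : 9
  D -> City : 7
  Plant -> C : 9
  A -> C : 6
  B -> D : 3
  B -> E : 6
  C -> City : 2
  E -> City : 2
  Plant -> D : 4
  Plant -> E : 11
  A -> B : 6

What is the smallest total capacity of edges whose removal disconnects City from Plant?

8

Augment Plant→C→City: bottleneck 2, flow now 2.
Augment Plant→D→City: bottleneck 4, flow now 6.
Augment Plant→E→City: bottleneck 2, flow now 8.
No augmenting path remains; maximum flow = 8.
By max-flow min-cut, the minimum cut capacity equals the max flow.
In the residual graph, reachable from Plant: {Plant, C, E}.
Min-cut edges: Plant→D (4), C→City (2), E→City (2); capacity 4 + 2 + 2 = 8.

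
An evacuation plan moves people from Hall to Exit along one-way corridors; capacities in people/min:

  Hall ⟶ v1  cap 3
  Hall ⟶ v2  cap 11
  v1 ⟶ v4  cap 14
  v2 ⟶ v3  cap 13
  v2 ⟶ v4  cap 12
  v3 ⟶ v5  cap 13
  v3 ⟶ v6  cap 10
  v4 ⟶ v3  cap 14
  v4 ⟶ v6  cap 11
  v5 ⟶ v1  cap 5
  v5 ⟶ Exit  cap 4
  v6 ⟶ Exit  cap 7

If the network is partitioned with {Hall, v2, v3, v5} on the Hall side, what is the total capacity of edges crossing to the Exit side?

34

Edges leaving {Hall, v2, v3, v5}: Hall→v1 (3), v2→v4 (12), v3→v6 (10), v5→v1 (5), v5→Exit (4).
Cut capacity = 3 + 12 + 10 + 5 + 4 = 34.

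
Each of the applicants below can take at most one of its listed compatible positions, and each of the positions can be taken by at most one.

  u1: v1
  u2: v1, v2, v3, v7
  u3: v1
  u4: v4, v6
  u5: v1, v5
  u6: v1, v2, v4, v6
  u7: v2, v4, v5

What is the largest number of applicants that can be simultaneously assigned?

Unit-capacity flow: source→left, listed edges, right→sink; max matching = max flow.
Augmenting path u1→v1 (+1); matched 1.
Augmenting path u2→v2 (+1); matched 2.
Augmenting path u4→v4 (+1); matched 3.
Augmenting path u5→v5 (+1); matched 4.
Augmenting path u6→v6 (+1); matched 5.
Augmenting path u7→v2→u2→v3 (+1); matched 6.
No augmenting path remains; maximum matching = 6.
König certificate: {u2, u4, u5, u6, u7, v1} is a vertex cover of size 6 (every listed pair touches it), so no matching can be larger.

6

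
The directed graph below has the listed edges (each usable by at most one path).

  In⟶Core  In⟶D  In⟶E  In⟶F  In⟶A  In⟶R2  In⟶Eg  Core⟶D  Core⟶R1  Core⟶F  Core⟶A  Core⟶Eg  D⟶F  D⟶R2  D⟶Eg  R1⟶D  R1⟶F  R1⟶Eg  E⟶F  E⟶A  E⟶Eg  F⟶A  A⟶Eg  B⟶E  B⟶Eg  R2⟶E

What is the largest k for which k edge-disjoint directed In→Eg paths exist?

5

Assign every edge capacity 1; by Menger, the answer equals the max flow.
Path In→Eg (+1); total 1.
Path In→Core→Eg (+1); total 2.
Path In→D→Eg (+1); total 3.
Path In→E→Eg (+1); total 4.
Path In→A→Eg (+1); total 5.
No residual In→Eg path; max flow = 5.
Certifying cut of size 5: {A→Eg, E→Eg, In→Core, In→D, In→Eg}.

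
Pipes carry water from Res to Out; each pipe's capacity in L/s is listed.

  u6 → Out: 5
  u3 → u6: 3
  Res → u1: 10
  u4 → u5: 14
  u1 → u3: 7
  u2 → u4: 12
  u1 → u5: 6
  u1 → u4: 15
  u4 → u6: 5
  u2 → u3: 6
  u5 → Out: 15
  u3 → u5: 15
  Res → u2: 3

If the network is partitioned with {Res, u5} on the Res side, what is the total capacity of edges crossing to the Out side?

28

Edges leaving {Res, u5}: Res→u1 (10), Res→u2 (3), u5→Out (15).
Cut capacity = 10 + 3 + 15 = 28.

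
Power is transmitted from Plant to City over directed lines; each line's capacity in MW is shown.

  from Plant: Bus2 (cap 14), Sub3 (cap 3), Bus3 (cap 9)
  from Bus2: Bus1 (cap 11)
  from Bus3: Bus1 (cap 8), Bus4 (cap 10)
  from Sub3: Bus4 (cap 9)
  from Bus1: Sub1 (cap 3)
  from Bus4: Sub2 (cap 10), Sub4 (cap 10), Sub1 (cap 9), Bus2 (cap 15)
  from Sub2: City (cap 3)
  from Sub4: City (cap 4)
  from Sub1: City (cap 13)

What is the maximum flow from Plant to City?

Augment Plant→Bus2→Bus1→Sub1→City: bottleneck 3, flow now 3.
Augment Plant→Bus3→Bus4→Sub2→City: bottleneck 3, flow now 6.
Augment Plant→Bus3→Bus4→Sub4→City: bottleneck 4, flow now 10.
Augment Plant→Bus3→Bus4→Sub1→City: bottleneck 2, flow now 12.
Augment Plant→Sub3→Bus4→Sub1→City: bottleneck 3, flow now 15.
No augmenting path remains; maximum flow = 15.
In the residual graph, reachable from Plant: {Plant, Bus2, Bus1}.
Min-cut edges: Plant→Bus3 (9), Plant→Sub3 (3), Bus1→Sub1 (3); capacity 9 + 3 + 3 = 15.
This cut is saturated, so no flow can exceed 15.

15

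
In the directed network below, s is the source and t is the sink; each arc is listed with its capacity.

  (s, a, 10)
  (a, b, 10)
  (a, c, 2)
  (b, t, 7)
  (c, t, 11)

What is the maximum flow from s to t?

Augment s→a→b→t: bottleneck 7, flow now 7.
Augment s→a→c→t: bottleneck 2, flow now 9.
No augmenting path remains; maximum flow = 9.
In the residual graph, reachable from s: {s, a, b}.
Min-cut edges: a→c (2), b→t (7); capacity 2 + 7 = 9.
This cut is saturated, so no flow can exceed 9.

9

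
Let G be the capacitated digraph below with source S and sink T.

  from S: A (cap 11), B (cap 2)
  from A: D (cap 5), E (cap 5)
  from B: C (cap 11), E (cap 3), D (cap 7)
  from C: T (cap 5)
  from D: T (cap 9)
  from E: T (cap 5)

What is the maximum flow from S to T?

Augment S→A→D→T: bottleneck 5, flow now 5.
Augment S→A→E→T: bottleneck 5, flow now 10.
Augment S→B→C→T: bottleneck 2, flow now 12.
No augmenting path remains; maximum flow = 12.
In the residual graph, reachable from S: {S, A}.
Min-cut edges: S→B (2), A→D (5), A→E (5); capacity 2 + 5 + 5 = 12.
This cut is saturated, so no flow can exceed 12.

12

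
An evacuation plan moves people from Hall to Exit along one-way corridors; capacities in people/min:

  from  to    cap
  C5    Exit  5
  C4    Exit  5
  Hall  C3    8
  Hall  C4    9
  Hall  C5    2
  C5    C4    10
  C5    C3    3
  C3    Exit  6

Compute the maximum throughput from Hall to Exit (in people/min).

13

Augment Hall→C5→Exit: bottleneck 2, flow now 2.
Augment Hall→C4→Exit: bottleneck 5, flow now 7.
Augment Hall→C3→Exit: bottleneck 6, flow now 13.
No augmenting path remains; maximum flow = 13.
In the residual graph, reachable from Hall: {Hall, C4, C3}.
Min-cut edges: Hall→C5 (2), C4→Exit (5), C3→Exit (6); capacity 2 + 5 + 6 = 13.
This cut is saturated, so no flow can exceed 13.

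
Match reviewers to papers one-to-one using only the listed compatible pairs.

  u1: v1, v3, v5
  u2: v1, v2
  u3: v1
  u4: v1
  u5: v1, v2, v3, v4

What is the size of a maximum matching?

4

Unit-capacity flow: source→left, listed edges, right→sink; max matching = max flow.
Augmenting path u1→v1 (+1); matched 1.
Augmenting path u2→v2 (+1); matched 2.
Augmenting path u5→v3 (+1); matched 3.
Augmenting path u3→v1→u1→v5 (+1); matched 4.
No augmenting path remains; maximum matching = 4.
König certificate: {u1, u2, u5, v1} is a vertex cover of size 4 (every listed pair touches it), so no matching can be larger.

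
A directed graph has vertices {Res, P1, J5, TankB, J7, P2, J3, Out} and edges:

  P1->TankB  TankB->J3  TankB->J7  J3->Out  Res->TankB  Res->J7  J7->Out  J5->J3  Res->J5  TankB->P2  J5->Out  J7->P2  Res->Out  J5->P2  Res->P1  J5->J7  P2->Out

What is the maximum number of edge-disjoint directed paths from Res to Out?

Assign every edge capacity 1; by Menger, the answer equals the max flow.
Path Res→Out (+1); total 1.
Path Res→J5→Out (+1); total 2.
Path Res→J7→Out (+1); total 3.
Path Res→TankB→P2→Out (+1); total 4.
Path Res→P1→TankB→J3→Out (+1); total 5.
No residual Res→Out path; max flow = 5.
Certifying cut of size 5: {Res→J5, Res→J7, Res→Out, Res→P1, Res→TankB}.

5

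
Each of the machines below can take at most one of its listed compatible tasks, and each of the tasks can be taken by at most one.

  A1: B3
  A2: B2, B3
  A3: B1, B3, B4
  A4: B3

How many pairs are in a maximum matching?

Unit-capacity flow: source→left, listed edges, right→sink; max matching = max flow.
Augmenting path A1→B3 (+1); matched 1.
Augmenting path A2→B2 (+1); matched 2.
Augmenting path A3→B1 (+1); matched 3.
No augmenting path remains; maximum matching = 3.
König certificate: {A2, A3, B3} is a vertex cover of size 3 (every listed pair touches it), so no matching can be larger.

3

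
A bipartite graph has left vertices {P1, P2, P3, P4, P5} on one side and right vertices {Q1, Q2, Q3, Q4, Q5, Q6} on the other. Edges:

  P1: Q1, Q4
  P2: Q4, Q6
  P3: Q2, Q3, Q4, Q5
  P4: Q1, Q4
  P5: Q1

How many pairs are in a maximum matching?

4

Unit-capacity flow: source→left, listed edges, right→sink; max matching = max flow.
Augmenting path P1→Q1 (+1); matched 1.
Augmenting path P2→Q4 (+1); matched 2.
Augmenting path P3→Q2 (+1); matched 3.
Augmenting path P4→Q4→P2→Q6 (+1); matched 4.
No augmenting path remains; maximum matching = 4.
König certificate: {P2, P3, Q1, Q4} is a vertex cover of size 4 (every listed pair touches it), so no matching can be larger.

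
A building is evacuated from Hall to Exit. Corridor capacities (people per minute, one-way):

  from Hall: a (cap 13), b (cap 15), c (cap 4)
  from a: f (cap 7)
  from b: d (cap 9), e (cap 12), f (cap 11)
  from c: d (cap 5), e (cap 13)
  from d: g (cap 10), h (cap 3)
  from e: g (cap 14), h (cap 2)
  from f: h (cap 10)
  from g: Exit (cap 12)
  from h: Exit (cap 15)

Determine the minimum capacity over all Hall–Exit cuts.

26

Augment Hall→a→f→h→Exit: bottleneck 7, flow now 7.
Augment Hall→b→d→g→Exit: bottleneck 9, flow now 16.
Augment Hall→b→e→g→Exit: bottleneck 3, flow now 19.
Augment Hall→b→e→h→Exit: bottleneck 2, flow now 21.
Augment Hall→b→f→h→Exit: bottleneck 1, flow now 22.
Augment Hall→c→d→h→Exit: bottleneck 3, flow now 25.
Augment Hall→c→d→b→f→h→Exit: bottleneck 1, flow now 26. (uses reverse residual edge)
No augmenting path remains; maximum flow = 26.
By max-flow min-cut, the minimum cut capacity equals the max flow.
In the residual graph, reachable from Hall: {Hall, a}.
Min-cut edges: Hall→b (15), Hall→c (4), a→f (7); capacity 15 + 4 + 7 = 26.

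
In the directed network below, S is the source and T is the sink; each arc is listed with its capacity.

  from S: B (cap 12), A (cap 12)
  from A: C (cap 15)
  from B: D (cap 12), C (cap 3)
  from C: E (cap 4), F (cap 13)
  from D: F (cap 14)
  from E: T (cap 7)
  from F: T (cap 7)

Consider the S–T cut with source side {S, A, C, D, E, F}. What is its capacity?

Edges leaving {S, A, C, D, E, F}: S→B (12), E→T (7), F→T (7).
Cut capacity = 12 + 7 + 7 = 26.

26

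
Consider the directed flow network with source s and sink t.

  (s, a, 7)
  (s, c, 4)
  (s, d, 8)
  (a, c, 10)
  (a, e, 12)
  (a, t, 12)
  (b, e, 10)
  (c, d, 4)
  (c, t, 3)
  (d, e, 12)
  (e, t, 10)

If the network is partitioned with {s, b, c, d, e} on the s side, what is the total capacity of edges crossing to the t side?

Edges leaving {s, b, c, d, e}: s→a (7), c→t (3), e→t (10).
Cut capacity = 7 + 3 + 10 = 20.

20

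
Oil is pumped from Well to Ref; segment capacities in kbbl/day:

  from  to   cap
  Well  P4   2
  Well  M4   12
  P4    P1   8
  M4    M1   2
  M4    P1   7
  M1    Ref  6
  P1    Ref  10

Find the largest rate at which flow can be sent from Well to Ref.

11

Augment Well→P4→P1→Ref: bottleneck 2, flow now 2.
Augment Well→M4→M1→Ref: bottleneck 2, flow now 4.
Augment Well→M4→P1→Ref: bottleneck 7, flow now 11.
No augmenting path remains; maximum flow = 11.
In the residual graph, reachable from Well: {Well, M4}.
Min-cut edges: Well→P4 (2), M4→M1 (2), M4→P1 (7); capacity 2 + 2 + 7 = 11.
This cut is saturated, so no flow can exceed 11.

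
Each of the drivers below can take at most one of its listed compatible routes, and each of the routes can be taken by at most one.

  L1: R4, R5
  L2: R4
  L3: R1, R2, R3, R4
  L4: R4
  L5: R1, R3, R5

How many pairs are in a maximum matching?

4

Unit-capacity flow: source→left, listed edges, right→sink; max matching = max flow.
Augmenting path L1→R4 (+1); matched 1.
Augmenting path L3→R1 (+1); matched 2.
Augmenting path L5→R3 (+1); matched 3.
Augmenting path L2→R4→L1→R5 (+1); matched 4.
No augmenting path remains; maximum matching = 4.
König certificate: {L1, L3, L5, R4} is a vertex cover of size 4 (every listed pair touches it), so no matching can be larger.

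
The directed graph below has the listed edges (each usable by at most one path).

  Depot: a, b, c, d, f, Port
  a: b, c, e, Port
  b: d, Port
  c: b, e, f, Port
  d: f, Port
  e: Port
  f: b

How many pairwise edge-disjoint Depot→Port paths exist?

5

Assign every edge capacity 1; by Menger, the answer equals the max flow.
Path Depot→Port (+1); total 1.
Path Depot→a→Port (+1); total 2.
Path Depot→b→Port (+1); total 3.
Path Depot→c→Port (+1); total 4.
Path Depot→d→Port (+1); total 5.
No residual Depot→Port path; max flow = 5.
Certifying cut of size 5: {Depot→Port, Depot→a, Depot→c, b→Port, d→Port}.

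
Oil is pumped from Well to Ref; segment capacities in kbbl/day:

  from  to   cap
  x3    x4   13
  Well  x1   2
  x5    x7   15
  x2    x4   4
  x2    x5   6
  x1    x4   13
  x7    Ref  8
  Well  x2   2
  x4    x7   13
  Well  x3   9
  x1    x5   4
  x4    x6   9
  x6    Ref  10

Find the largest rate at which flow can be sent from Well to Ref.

Augment Well→x1→x4→x6→Ref: bottleneck 2, flow now 2.
Augment Well→x2→x4→x6→Ref: bottleneck 2, flow now 4.
Augment Well→x3→x4→x6→Ref: bottleneck 5, flow now 9.
Augment Well→x3→x4→x7→Ref: bottleneck 4, flow now 13.
No augmenting path remains; maximum flow = 13.
In the residual graph, reachable from Well: {Well}.
Min-cut edges: Well→x1 (2), Well→x2 (2), Well→x3 (9); capacity 2 + 2 + 9 = 13.
This cut is saturated, so no flow can exceed 13.

13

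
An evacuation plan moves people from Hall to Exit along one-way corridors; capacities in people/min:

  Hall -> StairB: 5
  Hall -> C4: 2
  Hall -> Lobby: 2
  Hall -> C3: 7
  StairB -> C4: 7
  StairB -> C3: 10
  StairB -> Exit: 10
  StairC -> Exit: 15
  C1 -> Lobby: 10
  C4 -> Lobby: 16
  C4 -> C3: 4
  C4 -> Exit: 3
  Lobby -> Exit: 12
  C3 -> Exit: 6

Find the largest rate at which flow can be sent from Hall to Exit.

15

Augment Hall→StairB→Exit: bottleneck 5, flow now 5.
Augment Hall→C4→Exit: bottleneck 2, flow now 7.
Augment Hall→Lobby→Exit: bottleneck 2, flow now 9.
Augment Hall→C3→Exit: bottleneck 6, flow now 15.
No augmenting path remains; maximum flow = 15.
In the residual graph, reachable from Hall: {Hall, C3}.
Min-cut edges: Hall→StairB (5), Hall→C4 (2), Hall→Lobby (2), C3→Exit (6); capacity 5 + 2 + 2 + 6 = 15.
This cut is saturated, so no flow can exceed 15.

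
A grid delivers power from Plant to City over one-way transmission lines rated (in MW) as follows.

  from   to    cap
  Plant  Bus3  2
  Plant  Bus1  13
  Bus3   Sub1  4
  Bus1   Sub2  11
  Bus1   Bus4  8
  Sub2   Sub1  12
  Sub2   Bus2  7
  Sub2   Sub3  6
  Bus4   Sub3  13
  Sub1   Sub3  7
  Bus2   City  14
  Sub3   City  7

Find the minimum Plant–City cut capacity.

14

Augment Plant→Bus3→Sub1→Sub3→City: bottleneck 2, flow now 2.
Augment Plant→Bus1→Sub2→Bus2→City: bottleneck 7, flow now 9.
Augment Plant→Bus1→Sub2→Sub3→City: bottleneck 4, flow now 13.
Augment Plant→Bus1→Bus4→Sub3→City: bottleneck 1, flow now 14.
No augmenting path remains; maximum flow = 14.
By max-flow min-cut, the minimum cut capacity equals the max flow.
In the residual graph, reachable from Plant: {Plant, Bus3, Bus1, Sub2, Bus4, Sub1, Sub3}.
Min-cut edges: Sub2→Bus2 (7), Sub3→City (7); capacity 7 + 7 = 14.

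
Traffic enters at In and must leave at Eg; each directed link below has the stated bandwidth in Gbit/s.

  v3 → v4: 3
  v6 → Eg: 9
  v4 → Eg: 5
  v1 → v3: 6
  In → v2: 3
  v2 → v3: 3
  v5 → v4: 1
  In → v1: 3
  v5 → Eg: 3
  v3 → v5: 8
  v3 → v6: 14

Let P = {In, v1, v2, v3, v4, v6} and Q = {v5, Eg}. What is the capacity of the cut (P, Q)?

22

Edges leaving {In, v1, v2, v3, v4, v6}: v3→v5 (8), v4→Eg (5), v6→Eg (9).
Cut capacity = 8 + 5 + 9 = 22.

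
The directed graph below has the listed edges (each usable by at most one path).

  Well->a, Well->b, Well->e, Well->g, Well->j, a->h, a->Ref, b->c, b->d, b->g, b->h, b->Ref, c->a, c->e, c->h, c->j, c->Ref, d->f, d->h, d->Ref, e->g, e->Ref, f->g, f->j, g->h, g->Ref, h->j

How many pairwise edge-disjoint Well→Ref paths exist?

Assign every edge capacity 1; by Menger, the answer equals the max flow.
Path Well→a→Ref (+1); total 1.
Path Well→b→Ref (+1); total 2.
Path Well→e→Ref (+1); total 3.
Path Well→g→Ref (+1); total 4.
No residual Well→Ref path; max flow = 4.
Certifying cut of size 4: {Well→a, Well→b, Well→e, Well→g}.

4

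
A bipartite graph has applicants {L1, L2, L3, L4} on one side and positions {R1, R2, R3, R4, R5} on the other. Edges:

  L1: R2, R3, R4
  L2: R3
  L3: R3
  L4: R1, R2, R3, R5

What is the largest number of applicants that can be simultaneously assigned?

3

Unit-capacity flow: source→left, listed edges, right→sink; max matching = max flow.
Augmenting path L1→R2 (+1); matched 1.
Augmenting path L2→R3 (+1); matched 2.
Augmenting path L4→R1 (+1); matched 3.
No augmenting path remains; maximum matching = 3.
König certificate: {L1, L4, R3} is a vertex cover of size 3 (every listed pair touches it), so no matching can be larger.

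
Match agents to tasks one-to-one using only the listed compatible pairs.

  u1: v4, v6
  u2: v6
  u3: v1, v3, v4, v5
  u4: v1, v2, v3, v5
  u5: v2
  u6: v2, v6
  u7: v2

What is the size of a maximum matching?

Unit-capacity flow: source→left, listed edges, right→sink; max matching = max flow.
Augmenting path u1→v4 (+1); matched 1.
Augmenting path u2→v6 (+1); matched 2.
Augmenting path u3→v1 (+1); matched 3.
Augmenting path u4→v2 (+1); matched 4.
Augmenting path u5→v2→u4→v3 (+1); matched 5.
No augmenting path remains; maximum matching = 5.
König certificate: {u1, u3, u4, v2, v6} is a vertex cover of size 5 (every listed pair touches it), so no matching can be larger.

5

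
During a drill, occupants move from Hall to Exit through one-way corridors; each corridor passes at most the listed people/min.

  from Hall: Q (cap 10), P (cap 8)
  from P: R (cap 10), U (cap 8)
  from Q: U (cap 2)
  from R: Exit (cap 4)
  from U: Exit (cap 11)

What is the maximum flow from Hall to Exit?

Augment Hall→P→R→Exit: bottleneck 4, flow now 4.
Augment Hall→P→U→Exit: bottleneck 4, flow now 8.
Augment Hall→Q→U→Exit: bottleneck 2, flow now 10.
No augmenting path remains; maximum flow = 10.
In the residual graph, reachable from Hall: {Hall, Q}.
Min-cut edges: Hall→P (8), Q→U (2); capacity 8 + 2 = 10.
This cut is saturated, so no flow can exceed 10.

10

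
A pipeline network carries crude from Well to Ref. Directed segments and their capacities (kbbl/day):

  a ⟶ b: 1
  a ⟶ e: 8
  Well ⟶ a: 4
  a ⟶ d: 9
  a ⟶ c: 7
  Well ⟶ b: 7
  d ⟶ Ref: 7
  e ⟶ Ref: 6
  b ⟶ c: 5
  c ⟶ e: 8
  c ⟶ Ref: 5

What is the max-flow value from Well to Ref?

9

Augment Well→a→c→Ref: bottleneck 4, flow now 4.
Augment Well→b→c→Ref: bottleneck 1, flow now 5.
Augment Well→b→c→e→Ref: bottleneck 4, flow now 9.
No augmenting path remains; maximum flow = 9.
In the residual graph, reachable from Well: {Well, b}.
Min-cut edges: Well→a (4), b→c (5); capacity 4 + 5 = 9.
This cut is saturated, so no flow can exceed 9.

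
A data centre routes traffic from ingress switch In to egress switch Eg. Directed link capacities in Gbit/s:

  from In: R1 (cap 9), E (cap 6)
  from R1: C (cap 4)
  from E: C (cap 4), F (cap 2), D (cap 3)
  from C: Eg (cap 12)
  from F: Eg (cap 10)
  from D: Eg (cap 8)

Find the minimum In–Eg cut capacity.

10

Augment In→R1→C→Eg: bottleneck 4, flow now 4.
Augment In→E→C→Eg: bottleneck 4, flow now 8.
Augment In→E→F→Eg: bottleneck 2, flow now 10.
No augmenting path remains; maximum flow = 10.
By max-flow min-cut, the minimum cut capacity equals the max flow.
In the residual graph, reachable from In: {In, R1}.
Min-cut edges: In→E (6), R1→C (4); capacity 6 + 4 = 10.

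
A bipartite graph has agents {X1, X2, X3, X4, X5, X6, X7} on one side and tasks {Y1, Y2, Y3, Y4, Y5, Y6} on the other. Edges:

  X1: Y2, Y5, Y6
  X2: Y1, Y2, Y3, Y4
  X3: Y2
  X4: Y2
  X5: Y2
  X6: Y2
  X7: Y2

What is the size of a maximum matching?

Unit-capacity flow: source→left, listed edges, right→sink; max matching = max flow.
Augmenting path X1→Y2 (+1); matched 1.
Augmenting path X2→Y1 (+1); matched 2.
Augmenting path X3→Y2→X1→Y5 (+1); matched 3.
No augmenting path remains; maximum matching = 3.
König certificate: {X1, X2, Y2} is a vertex cover of size 3 (every listed pair touches it), so no matching can be larger.

3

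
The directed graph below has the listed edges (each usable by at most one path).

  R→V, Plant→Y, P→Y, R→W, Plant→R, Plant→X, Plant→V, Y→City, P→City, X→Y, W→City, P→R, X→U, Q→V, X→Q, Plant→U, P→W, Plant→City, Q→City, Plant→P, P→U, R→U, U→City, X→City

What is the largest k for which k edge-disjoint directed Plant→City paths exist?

Assign every edge capacity 1; by Menger, the answer equals the max flow.
Path Plant→City (+1); total 1.
Path Plant→P→City (+1); total 2.
Path Plant→U→City (+1); total 3.
Path Plant→X→City (+1); total 4.
Path Plant→Y→City (+1); total 5.
Path Plant→R→W→City (+1); total 6.
No residual Plant→City path; max flow = 6.
Certifying cut of size 6: {Plant→City, Plant→P, Plant→R, Plant→U, Plant→X, Plant→Y}.

6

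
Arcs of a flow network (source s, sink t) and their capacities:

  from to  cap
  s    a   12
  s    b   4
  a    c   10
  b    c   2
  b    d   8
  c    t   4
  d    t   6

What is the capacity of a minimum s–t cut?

8

Augment s→a→c→t: bottleneck 4, flow now 4.
Augment s→b→d→t: bottleneck 4, flow now 8.
No augmenting path remains; maximum flow = 8.
By max-flow min-cut, the minimum cut capacity equals the max flow.
In the residual graph, reachable from s: {s, a, c}.
Min-cut edges: s→b (4), c→t (4); capacity 4 + 4 = 8.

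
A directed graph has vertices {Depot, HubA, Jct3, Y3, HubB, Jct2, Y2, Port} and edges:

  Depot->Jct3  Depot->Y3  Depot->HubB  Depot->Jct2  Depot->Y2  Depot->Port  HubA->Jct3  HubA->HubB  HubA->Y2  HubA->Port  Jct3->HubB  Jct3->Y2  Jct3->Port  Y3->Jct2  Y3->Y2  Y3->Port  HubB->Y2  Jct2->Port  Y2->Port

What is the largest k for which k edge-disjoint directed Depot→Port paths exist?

5

Assign every edge capacity 1; by Menger, the answer equals the max flow.
Path Depot→Port (+1); total 1.
Path Depot→Jct3→Port (+1); total 2.
Path Depot→Y3→Port (+1); total 3.
Path Depot→Jct2→Port (+1); total 4.
Path Depot→Y2→Port (+1); total 5.
No residual Depot→Port path; max flow = 5.
Certifying cut of size 5: {Depot→Jct2, Depot→Jct3, Depot→Port, Depot→Y3, Y2→Port}.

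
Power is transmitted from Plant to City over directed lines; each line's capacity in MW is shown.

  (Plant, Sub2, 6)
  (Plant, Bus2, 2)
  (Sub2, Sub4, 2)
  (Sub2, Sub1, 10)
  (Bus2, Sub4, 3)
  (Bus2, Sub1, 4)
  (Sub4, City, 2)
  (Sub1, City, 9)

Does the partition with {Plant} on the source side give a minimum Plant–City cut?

Yes — it is a minimum cut (capacity 8).

Given cut capacity: 6 + 2 = 8.
Augment Plant→Sub2→Sub4→City: bottleneck 2, flow now 2.
Augment Plant→Sub2→Sub1→City: bottleneck 4, flow now 6.
Augment Plant→Bus2→Sub1→City: bottleneck 2, flow now 8.
No augmenting path remains; maximum flow = 8.
Cut capacity 8 equals the max flow, so it is a minimum cut.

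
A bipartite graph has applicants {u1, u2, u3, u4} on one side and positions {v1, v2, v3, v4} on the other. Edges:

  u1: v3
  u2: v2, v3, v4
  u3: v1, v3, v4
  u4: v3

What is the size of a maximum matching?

3

Unit-capacity flow: source→left, listed edges, right→sink; max matching = max flow.
Augmenting path u1→v3 (+1); matched 1.
Augmenting path u2→v2 (+1); matched 2.
Augmenting path u3→v1 (+1); matched 3.
No augmenting path remains; maximum matching = 3.
König certificate: {u2, u3, v3} is a vertex cover of size 3 (every listed pair touches it), so no matching can be larger.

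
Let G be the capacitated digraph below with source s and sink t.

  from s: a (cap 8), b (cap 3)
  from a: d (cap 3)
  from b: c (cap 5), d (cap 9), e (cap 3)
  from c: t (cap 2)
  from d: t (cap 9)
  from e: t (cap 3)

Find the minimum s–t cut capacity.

6

Augment s→a→d→t: bottleneck 3, flow now 3.
Augment s→b→c→t: bottleneck 2, flow now 5.
Augment s→b→d→t: bottleneck 1, flow now 6.
No augmenting path remains; maximum flow = 6.
By max-flow min-cut, the minimum cut capacity equals the max flow.
In the residual graph, reachable from s: {s, a}.
Min-cut edges: s→b (3), a→d (3); capacity 3 + 3 = 6.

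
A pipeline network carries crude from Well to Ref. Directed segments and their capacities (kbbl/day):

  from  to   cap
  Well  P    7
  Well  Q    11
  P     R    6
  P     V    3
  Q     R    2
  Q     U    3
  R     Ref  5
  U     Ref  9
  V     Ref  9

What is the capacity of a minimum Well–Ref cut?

11

Augment Well→P→R→Ref: bottleneck 5, flow now 5.
Augment Well→P→V→Ref: bottleneck 2, flow now 7.
Augment Well→Q→U→Ref: bottleneck 3, flow now 10.
Augment Well→Q→R→P→V→Ref: bottleneck 1, flow now 11. (uses reverse residual edge)
No augmenting path remains; maximum flow = 11.
By max-flow min-cut, the minimum cut capacity equals the max flow.
In the residual graph, reachable from Well: {Well, P, Q, R}.
Min-cut edges: P→V (3), Q→U (3), R→Ref (5); capacity 3 + 3 + 5 = 11.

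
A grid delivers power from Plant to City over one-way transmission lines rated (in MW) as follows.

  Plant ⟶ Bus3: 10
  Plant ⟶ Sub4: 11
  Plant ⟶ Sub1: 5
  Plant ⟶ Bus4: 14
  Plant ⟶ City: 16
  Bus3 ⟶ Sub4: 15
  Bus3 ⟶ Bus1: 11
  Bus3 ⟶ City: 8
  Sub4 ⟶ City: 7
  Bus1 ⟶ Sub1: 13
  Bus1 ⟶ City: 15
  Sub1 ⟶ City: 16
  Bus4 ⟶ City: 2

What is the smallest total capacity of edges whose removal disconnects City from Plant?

40

Augment Plant→City: bottleneck 16, flow now 16.
Augment Plant→Bus3→City: bottleneck 8, flow now 24.
Augment Plant→Sub4→City: bottleneck 7, flow now 31.
Augment Plant→Sub1→City: bottleneck 5, flow now 36.
Augment Plant→Bus4→City: bottleneck 2, flow now 38.
Augment Plant→Bus3→Bus1→City: bottleneck 2, flow now 40.
No augmenting path remains; maximum flow = 40.
By max-flow min-cut, the minimum cut capacity equals the max flow.
In the residual graph, reachable from Plant: {Plant, Sub4, Bus4}.
Min-cut edges: Plant→Bus3 (10), Plant→Sub1 (5), Plant→City (16), Sub4→City (7), Bus4→City (2); capacity 10 + 5 + 16 + 7 + 2 = 40.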